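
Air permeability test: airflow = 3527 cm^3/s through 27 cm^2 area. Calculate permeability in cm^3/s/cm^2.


Formula: Air Permeability = Airflow / Test Area
AP = 3527 cm^3/s / 27 cm^2
AP = 130.6 cm^3/s/cm^2

130.6 cm^3/s/cm^2


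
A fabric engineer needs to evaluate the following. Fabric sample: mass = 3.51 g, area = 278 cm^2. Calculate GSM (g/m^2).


Formula: GSM = mass_g / area_m2
Step 1: Convert area: 278 cm^2 = 278 / 10000 = 0.0278 m^2
Step 2: GSM = 3.51 g / 0.0278 m^2 = 126.3 g/m^2

126.3 g/m^2


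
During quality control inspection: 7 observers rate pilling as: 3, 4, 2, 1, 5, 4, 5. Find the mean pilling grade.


Formula: Mean = sum / count
Sum = 3 + 4 + 2 + 1 + 5 + 4 + 5 = 24
Mean = 24 / 7 = 3.4

3.4


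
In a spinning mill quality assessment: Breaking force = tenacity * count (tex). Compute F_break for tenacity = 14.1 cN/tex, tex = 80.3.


Formula: Breaking force = Tenacity * Linear density
F = 14.1 cN/tex * 80.3 tex
F = 1132.23 cN

1132.23 cN


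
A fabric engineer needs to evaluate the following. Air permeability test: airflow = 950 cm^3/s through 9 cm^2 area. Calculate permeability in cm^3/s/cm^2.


Formula: Air Permeability = Airflow / Test Area
AP = 950 cm^3/s / 9 cm^2
AP = 105.6 cm^3/s/cm^2

105.6 cm^3/s/cm^2


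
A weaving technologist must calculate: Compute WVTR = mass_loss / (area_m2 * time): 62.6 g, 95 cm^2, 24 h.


Formula: WVTR = mass_loss / (area * time)
Step 1: Convert area: 95 cm^2 = 0.0095 m^2
Step 2: WVTR = 62.6 g / (0.0095 m^2 * 24 h)
Step 3: WVTR = 62.6 / 0.228 = 274.6 g/m^2/h

274.6 g/m^2/h


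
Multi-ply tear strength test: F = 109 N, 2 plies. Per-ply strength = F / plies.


Formula: Per-ply strength = Total force / Number of plies
Per-ply = 109 N / 2
Per-ply = 54.5 N

54.5 N


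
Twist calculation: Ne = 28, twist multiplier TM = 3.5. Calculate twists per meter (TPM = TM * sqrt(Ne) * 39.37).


Formula: TPM = TM * sqrt(Ne) * 39.37
Step 1: sqrt(Ne) = sqrt(28) = 5.2915
Step 2: TM * sqrt(Ne) = 3.5 * 5.2915 = 18.5203
Step 3: TPM = 18.5203 * 39.37 = 729 twists/m

729 twists/m


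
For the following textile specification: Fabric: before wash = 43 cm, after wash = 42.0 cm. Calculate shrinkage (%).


Formula: Shrinkage% = ((L_before - L_after) / L_before) * 100
Step 1: Shrinkage = 43 - 42.0 = 1.0 cm
Step 2: Shrinkage% = (1.0 / 43) * 100
Step 3: Shrinkage% = 0.023256 * 100 = 2.3256% ≈ 2.3%

2.3%


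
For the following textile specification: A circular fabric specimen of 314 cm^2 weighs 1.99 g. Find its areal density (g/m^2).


Formula: GSM = mass_g / area_m2
Step 1: Convert area: 314 cm^2 = 314 / 10000 = 0.0314 m^2
Step 2: GSM = 1.99 g / 0.0314 m^2 = 63.4 g/m^2

63.4 g/m^2


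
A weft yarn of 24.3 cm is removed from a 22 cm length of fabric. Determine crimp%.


Formula: Crimp% = ((L_yarn - L_fabric) / L_fabric) * 100
Step 1: Extension = 24.3 - 22 = 2.3 cm
Step 2: Crimp% = (2.3 / 22) * 100
Step 3: Crimp% = 0.104545 * 100 = 10.4545% ≈ 10.5%

10.5%


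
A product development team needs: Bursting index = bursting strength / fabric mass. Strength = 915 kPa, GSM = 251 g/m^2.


Formula: Bursting Index = Bursting Strength / Fabric GSM
BI = 915 kPa / 251 g/m^2
BI = 3.645 kPa/(g/m^2)

3.645 kPa/(g/m^2)


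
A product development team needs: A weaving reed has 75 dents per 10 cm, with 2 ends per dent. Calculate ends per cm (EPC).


Formula: EPC = (dents per 10 cm * ends per dent) / 10
Step 1: Total ends per 10 cm = 75 * 2 = 150
Step 2: EPC = 150 / 10 = 15.0 ends/cm

15.0 ends/cm


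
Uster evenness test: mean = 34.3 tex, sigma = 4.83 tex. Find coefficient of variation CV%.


Formula: CV% = (standard deviation / mean) * 100
Step 1: Ratio = 4.83 / 34.3 = 0.140816
Step 2: CV% = 0.140816 * 100 = 14.0816% ≈ 14.1%

14.1%


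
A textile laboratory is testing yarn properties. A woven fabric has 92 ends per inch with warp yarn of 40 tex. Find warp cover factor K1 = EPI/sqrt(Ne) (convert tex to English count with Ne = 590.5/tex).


Formula: K1 = EPI / sqrt(Ne), with Ne = 590.5 / tex_warp
Step 1: Ne = 590.5 / 40 = 14.763
Step 2: sqrt(Ne) = sqrt(14.763) = 3.8423
Step 3: K1 = 92 / 3.8423 = 23.9

23.9


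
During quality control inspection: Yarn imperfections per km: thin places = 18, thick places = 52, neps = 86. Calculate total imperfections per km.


Formula: Total = thin places + thick places + neps
Total = 18 + 52 + 86
Total = 156 imperfections/km

156 imperfections/km


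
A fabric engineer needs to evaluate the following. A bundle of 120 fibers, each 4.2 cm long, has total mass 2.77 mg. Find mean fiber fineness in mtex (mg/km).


Formula: fineness (mtex) = mass (mg) / total length (km) = (mass_mg / total_length_m) * 1000
Step 1: Convert fiber length: 4.2 cm = 0.042 m
Step 2: Total fiber length = 120 * 0.042 = 5.04 m
Step 3: Linear density = 2.77 mg / 5.04 m = 0.5496 mg/m
Step 4: fineness = 0.5496 * 1000 = 549.6 mtex

549.6 mtex


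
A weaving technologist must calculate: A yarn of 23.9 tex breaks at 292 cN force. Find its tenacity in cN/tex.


Formula: Tenacity = Breaking force / Linear density
Tenacity = 292 cN / 23.9 tex
Tenacity = 12.22 cN/tex

12.22 cN/tex


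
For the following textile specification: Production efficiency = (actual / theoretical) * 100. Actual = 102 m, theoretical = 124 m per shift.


Formula: Efficiency% = (Actual output / Theoretical output) * 100
Efficiency% = (102 / 124) * 100
Efficiency% = 0.822581 * 100 = 82.2581% ≈ 82.3%

82.3%


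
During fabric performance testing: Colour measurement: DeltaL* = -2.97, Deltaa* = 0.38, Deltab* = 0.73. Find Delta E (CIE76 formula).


Formula: Delta E = sqrt(dL*^2 + da*^2 + db*^2)
Step 1: dL*^2 = (-2.97)^2 = 8.8209
Step 2: da*^2 = 0.38^2 = 0.1444
Step 3: db*^2 = 0.73^2 = 0.5329
Step 4: Sum = 8.8209 + 0.1444 + 0.5329 = 9.4982
Step 5: Delta E = sqrt(9.4982) = 3.08

3.08 Delta E


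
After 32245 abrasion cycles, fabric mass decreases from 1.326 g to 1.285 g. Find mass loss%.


Formula: Mass loss% = ((m_before - m_after) / m_before) * 100
Step 1: Mass loss = 1.326 - 1.285 = 0.041 g
Step 2: Ratio = 0.041 / 1.326 = 0.0309201
Step 3: Mass loss% = 0.0309201 * 100 = 3.09201% ≈ 3.09%

3.09%


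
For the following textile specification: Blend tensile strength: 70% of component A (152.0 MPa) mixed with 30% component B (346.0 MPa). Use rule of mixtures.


Formula: Blend property = (fraction_A * property_A) + (fraction_B * property_B)
Step 1: Contribution A = 70/100 * 152.0 MPa = 106.4 MPa
Step 2: Contribution B = 30/100 * 346.0 MPa = 103.8 MPa
Step 3: Blend tensile strength = 106.4 + 103.8 = 210.2 MPa

210.2 MPa


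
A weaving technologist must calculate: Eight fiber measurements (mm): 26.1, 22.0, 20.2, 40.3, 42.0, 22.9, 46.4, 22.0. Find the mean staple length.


Formula: Mean = sum of lengths / count
Sum = 26.1 + 22.0 + 20.2 + 40.3 + 42.0 + 22.9 + 46.4 + 22.0
Sum = 241.9 mm
Mean = 241.9 / 8 = 30.24 mm

30.24 mm


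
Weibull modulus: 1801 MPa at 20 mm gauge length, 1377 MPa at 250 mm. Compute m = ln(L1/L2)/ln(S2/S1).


Formula: m = ln(L1/L2) / ln(S2/S1)
Step 1: ln(L1/L2) = ln(20/250) = -2.52573
Step 2: S2/S1 = 1377/1801 = 0.76458
Step 3: ln(S2/S1) = ln(0.76458) = -0.26843
Step 4: m = -2.52573 / -0.26843 = 9.41

9.41 (Weibull m)


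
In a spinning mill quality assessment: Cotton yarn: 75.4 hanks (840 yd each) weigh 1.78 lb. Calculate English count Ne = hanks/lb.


Formula: Ne = hanks / mass_lb
Substituting: Ne = 75.4 / 1.78
Ne = 42.4

42.4 Ne


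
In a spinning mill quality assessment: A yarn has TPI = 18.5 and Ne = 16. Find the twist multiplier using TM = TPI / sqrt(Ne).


Formula: TM = TPI / sqrt(Ne)
Step 1: sqrt(Ne) = sqrt(16) = 4
Step 2: TM = 18.5 / 4 = 4.63

4.63 TM


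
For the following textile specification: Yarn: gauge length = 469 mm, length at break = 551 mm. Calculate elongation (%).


Formula: Elongation (%) = ((L_break - L0) / L0) * 100
Step 1: Extension = 551 - 469 = 82 mm
Step 2: Elongation = (82 / 469) * 100
Step 3: Elongation = 0.17484 * 100 = 17.484% ≈ 17.5%

17.5%


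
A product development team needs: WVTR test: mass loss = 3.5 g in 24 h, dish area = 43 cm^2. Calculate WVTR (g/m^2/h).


Formula: WVTR = mass_loss / (area * time)
Step 1: Convert area: 43 cm^2 = 0.0043 m^2
Step 2: WVTR = 3.5 g / (0.0043 m^2 * 24 h)
Step 3: WVTR = 3.5 / 0.1032 = 33.9 g/m^2/h

33.9 g/m^2/h


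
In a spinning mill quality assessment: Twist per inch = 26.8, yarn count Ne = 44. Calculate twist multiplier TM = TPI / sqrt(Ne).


Formula: TM = TPI / sqrt(Ne)
Step 1: sqrt(Ne) = sqrt(44) = 6.6332
Step 2: TM = 26.8 / 6.6332 = 4.04

4.04 TM


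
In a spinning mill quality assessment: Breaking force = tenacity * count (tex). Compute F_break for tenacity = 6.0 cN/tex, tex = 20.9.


Formula: Breaking force = Tenacity * Linear density
F = 6.0 cN/tex * 20.9 tex
F = 125.40 cN

125.40 cN


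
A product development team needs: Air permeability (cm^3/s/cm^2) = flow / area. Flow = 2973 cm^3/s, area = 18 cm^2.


Formula: Air Permeability = Airflow / Test Area
AP = 2973 cm^3/s / 18 cm^2
AP = 165.2 cm^3/s/cm^2

165.2 cm^3/s/cm^2


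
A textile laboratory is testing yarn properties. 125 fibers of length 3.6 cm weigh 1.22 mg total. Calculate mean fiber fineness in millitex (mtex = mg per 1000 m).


Formula: fineness (mtex) = mass (mg) / total length (km) = (mass_mg / total_length_m) * 1000
Step 1: Convert fiber length: 3.6 cm = 0.036 m
Step 2: Total fiber length = 125 * 0.036 = 4.5 m
Step 3: Linear density = 1.22 mg / 4.5 m = 0.2711 mg/m
Step 4: fineness = 0.2711 * 1000 = 271.1 mtex

271.1 mtex


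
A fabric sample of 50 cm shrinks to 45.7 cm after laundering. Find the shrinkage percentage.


Formula: Shrinkage% = ((L_before - L_after) / L_before) * 100
Step 1: Shrinkage = 50 - 45.7 = 4.3 cm
Step 2: Shrinkage% = (4.3 / 50) * 100
Step 3: Shrinkage% = 0.086 * 100 = 8.6%

8.6%


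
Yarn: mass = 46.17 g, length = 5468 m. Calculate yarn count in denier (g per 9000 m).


Formula: den = (mass_g / length_m) * 9000
Substituting: den = (46.17 / 5468) * 9000
Intermediate: 46.17 / 5468 = 0.00844367 g/m
den = 0.00844367 * 9000 = 76.0 denier

76.0 denier


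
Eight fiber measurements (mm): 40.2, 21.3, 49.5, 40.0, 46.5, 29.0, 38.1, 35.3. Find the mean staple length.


Formula: Mean = sum of lengths / count
Sum = 40.2 + 21.3 + 49.5 + 40.0 + 46.5 + 29.0 + 38.1 + 35.3
Sum = 299.9 mm
Mean = 299.9 / 8 = 37.49 mm

37.49 mm


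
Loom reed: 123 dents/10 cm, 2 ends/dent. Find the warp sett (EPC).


Formula: EPC = (dents per 10 cm * ends per dent) / 10
Step 1: Total ends per 10 cm = 123 * 2 = 246
Step 2: EPC = 246 / 10 = 24.6 ends/cm

24.6 ends/cm


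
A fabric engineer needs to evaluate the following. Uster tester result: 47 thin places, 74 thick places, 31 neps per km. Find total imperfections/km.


Formula: Total = thin places + thick places + neps
Total = 47 + 74 + 31
Total = 152 imperfections/km

152 imperfections/km


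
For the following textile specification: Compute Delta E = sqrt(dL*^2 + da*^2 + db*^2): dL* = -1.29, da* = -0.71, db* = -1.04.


Formula: Delta E = sqrt(dL*^2 + da*^2 + db*^2)
Step 1: dL*^2 = (-1.29)^2 = 1.6641
Step 2: da*^2 = (-0.71)^2 = 0.5041
Step 3: db*^2 = (-1.04)^2 = 1.0816
Step 4: Sum = 1.6641 + 0.5041 + 1.0816 = 3.2498
Step 5: Delta E = sqrt(3.2498) = 1.8

1.8 Delta E


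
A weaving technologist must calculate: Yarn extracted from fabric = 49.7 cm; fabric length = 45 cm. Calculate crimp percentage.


Formula: Crimp% = ((L_yarn - L_fabric) / L_fabric) * 100
Step 1: Extension = 49.7 - 45 = 4.7 cm
Step 2: Crimp% = (4.7 / 45) * 100
Step 3: Crimp% = 0.104444 * 100 = 10.4444% ≈ 10.4%

10.4%


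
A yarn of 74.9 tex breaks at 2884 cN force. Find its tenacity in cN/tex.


Formula: Tenacity = Breaking force / Linear density
Tenacity = 2884 cN / 74.9 tex
Tenacity = 38.50 cN/tex

38.50 cN/tex


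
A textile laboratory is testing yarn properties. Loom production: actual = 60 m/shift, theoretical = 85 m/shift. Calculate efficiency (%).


Formula: Efficiency% = (Actual output / Theoretical output) * 100
Efficiency% = (60 / 85) * 100
Efficiency% = 0.705882 * 100 = 70.5882% ≈ 70.6%

70.6%


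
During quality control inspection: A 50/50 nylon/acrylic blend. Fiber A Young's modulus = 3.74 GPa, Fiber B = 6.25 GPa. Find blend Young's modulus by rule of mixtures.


Formula: Blend property = (fraction_A * property_A) + (fraction_B * property_B)
Step 1: Contribution A = 50/100 * 3.74 GPa = 1.87 GPa
Step 2: Contribution B = 50/100 * 6.25 GPa = 3.125 GPa
Step 3: Blend Young's modulus = 1.87 + 3.125 = 4.995 GPa

4.995 GPa


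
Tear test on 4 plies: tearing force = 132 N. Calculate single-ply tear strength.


Formula: Per-ply strength = Total force / Number of plies
Per-ply = 132 N / 4
Per-ply = 33 N

33 N


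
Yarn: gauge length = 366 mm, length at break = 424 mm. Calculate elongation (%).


Formula: Elongation (%) = ((L_break - L0) / L0) * 100
Step 1: Extension = 424 - 366 = 58 mm
Step 2: Elongation = (58 / 366) * 100
Step 3: Elongation = 0.15847 * 100 = 15.847% ≈ 15.8%

15.8%


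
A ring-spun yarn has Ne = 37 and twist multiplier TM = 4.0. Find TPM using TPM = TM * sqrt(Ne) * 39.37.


Formula: TPM = TM * sqrt(Ne) * 39.37
Step 1: sqrt(Ne) = sqrt(37) = 6.0828
Step 2: TM * sqrt(Ne) = 4.0 * 6.0828 = 24.3312
Step 3: TPM = 24.3312 * 39.37 = 958 twists/m

958 twists/m


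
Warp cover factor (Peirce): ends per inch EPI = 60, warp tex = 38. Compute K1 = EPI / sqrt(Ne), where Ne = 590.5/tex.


Formula: K1 = EPI / sqrt(Ne), with Ne = 590.5 / tex_warp
Step 1: Ne = 590.5 / 38 = 15.539
Step 2: sqrt(Ne) = sqrt(15.539) = 3.942
Step 3: K1 = 60 / 3.942 = 15.2

15.2


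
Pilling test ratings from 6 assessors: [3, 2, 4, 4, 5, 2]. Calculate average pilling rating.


Formula: Mean = sum / count
Sum = 3 + 2 + 4 + 4 + 5 + 2 = 20
Mean = 20 / 6 = 3.3

3.3


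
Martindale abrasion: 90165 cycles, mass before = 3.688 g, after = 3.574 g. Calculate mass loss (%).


Formula: Mass loss% = ((m_before - m_after) / m_before) * 100
Step 1: Mass loss = 3.688 - 3.574 = 0.114 g
Step 2: Ratio = 0.114 / 3.688 = 0.0309111
Step 3: Mass loss% = 0.0309111 * 100 = 3.09111% ≈ 3.09%

3.09%


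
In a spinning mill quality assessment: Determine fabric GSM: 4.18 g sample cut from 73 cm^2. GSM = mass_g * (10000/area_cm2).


Formula: GSM = mass_g / area_m2
Step 1: Convert area: 73 cm^2 = 73 / 10000 = 0.0073 m^2
Step 2: GSM = 4.18 g / 0.0073 m^2 = 572.6 g/m^2

572.6 g/m^2


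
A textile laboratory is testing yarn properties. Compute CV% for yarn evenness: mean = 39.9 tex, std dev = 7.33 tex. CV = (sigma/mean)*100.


Formula: CV% = (standard deviation / mean) * 100
Step 1: Ratio = 7.33 / 39.9 = 0.183709
Step 2: CV% = 0.183709 * 100 = 18.3709% ≈ 18.4%

18.4%


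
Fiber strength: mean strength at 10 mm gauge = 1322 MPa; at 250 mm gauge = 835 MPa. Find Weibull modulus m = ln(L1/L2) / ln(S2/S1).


Formula: m = ln(L1/L2) / ln(S2/S1)
Step 1: ln(L1/L2) = ln(10/250) = -3.21888
Step 2: S2/S1 = 835/1322 = 0.63162
Step 3: ln(S2/S1) = ln(0.63162) = -0.45947
Step 4: m = -3.21888 / -0.45947 = 7.01

7.01 (Weibull m)


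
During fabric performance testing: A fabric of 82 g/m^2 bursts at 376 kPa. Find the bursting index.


Formula: Bursting Index = Bursting Strength / Fabric GSM
BI = 376 kPa / 82 g/m^2
BI = 4.585 kPa/(g/m^2)

4.585 kPa/(g/m^2)


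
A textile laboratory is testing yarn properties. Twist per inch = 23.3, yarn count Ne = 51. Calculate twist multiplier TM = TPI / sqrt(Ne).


Formula: TM = TPI / sqrt(Ne)
Step 1: sqrt(Ne) = sqrt(51) = 7.1414
Step 2: TM = 23.3 / 7.1414 = 3.26

3.26 TM


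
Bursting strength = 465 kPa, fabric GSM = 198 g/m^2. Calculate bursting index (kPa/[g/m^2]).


Formula: Bursting Index = Bursting Strength / Fabric GSM
BI = 465 kPa / 198 g/m^2
BI = 2.348 kPa/(g/m^2)

2.348 kPa/(g/m^2)


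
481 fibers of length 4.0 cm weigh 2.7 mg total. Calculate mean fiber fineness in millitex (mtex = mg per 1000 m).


Formula: fineness (mtex) = mass (mg) / total length (km) = (mass_mg / total_length_m) * 1000
Step 1: Convert fiber length: 4.0 cm = 0.04 m
Step 2: Total fiber length = 481 * 0.04 = 19.24 m
Step 3: Linear density = 2.7 mg / 19.24 m = 0.1403 mg/m
Step 4: fineness = 0.1403 * 1000 = 140.3 mtex

140.3 mtex


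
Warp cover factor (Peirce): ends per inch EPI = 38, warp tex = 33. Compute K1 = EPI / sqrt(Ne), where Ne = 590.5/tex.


Formula: K1 = EPI / sqrt(Ne), with Ne = 590.5 / tex_warp
Step 1: Ne = 590.5 / 33 = 17.894
Step 2: sqrt(Ne) = sqrt(17.894) = 4.2301
Step 3: K1 = 38 / 4.2301 = 9.0

9.0


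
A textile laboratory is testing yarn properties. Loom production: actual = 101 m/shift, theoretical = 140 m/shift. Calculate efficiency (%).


Formula: Efficiency% = (Actual output / Theoretical output) * 100
Efficiency% = (101 / 140) * 100
Efficiency% = 0.721429 * 100 = 72.1429% ≈ 72.1%

72.1%


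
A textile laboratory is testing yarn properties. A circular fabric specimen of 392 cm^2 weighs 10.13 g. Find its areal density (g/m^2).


Formula: GSM = mass_g / area_m2
Step 1: Convert area: 392 cm^2 = 392 / 10000 = 0.0392 m^2
Step 2: GSM = 10.13 g / 0.0392 m^2 = 258.4 g/m^2

258.4 g/m^2


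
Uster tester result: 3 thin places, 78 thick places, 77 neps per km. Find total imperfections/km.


Formula: Total = thin places + thick places + neps
Total = 3 + 78 + 77
Total = 158 imperfections/km

158 imperfections/km


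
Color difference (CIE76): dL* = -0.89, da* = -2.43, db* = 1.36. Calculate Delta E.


Formula: Delta E = sqrt(dL*^2 + da*^2 + db*^2)
Step 1: dL*^2 = (-0.89)^2 = 0.7921
Step 2: da*^2 = (-2.43)^2 = 5.9049
Step 3: db*^2 = 1.36^2 = 1.8496
Step 4: Sum = 0.7921 + 5.9049 + 1.8496 = 8.5466
Step 5: Delta E = sqrt(8.5466) = 2.92

2.92 Delta E


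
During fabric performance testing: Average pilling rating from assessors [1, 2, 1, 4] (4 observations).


Formula: Mean = sum / count
Sum = 1 + 2 + 1 + 4 = 8
Mean = 8 / 4 = 2.0

2.0


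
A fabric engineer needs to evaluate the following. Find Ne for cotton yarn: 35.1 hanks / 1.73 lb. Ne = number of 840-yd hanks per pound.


Formula: Ne = hanks / mass_lb
Substituting: Ne = 35.1 / 1.73
Ne = 20.3

20.3 Ne


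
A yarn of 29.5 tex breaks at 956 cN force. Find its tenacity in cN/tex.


Formula: Tenacity = Breaking force / Linear density
Tenacity = 956 cN / 29.5 tex
Tenacity = 32.41 cN/tex

32.41 cN/tex


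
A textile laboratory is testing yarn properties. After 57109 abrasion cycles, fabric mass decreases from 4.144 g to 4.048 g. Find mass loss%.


Formula: Mass loss% = ((m_before - m_after) / m_before) * 100
Step 1: Mass loss = 4.144 - 4.048 = 0.096 g
Step 2: Ratio = 0.096 / 4.144 = 0.023166
Step 3: Mass loss% = 0.023166 * 100 = 2.3166% ≈ 2.32%

2.32%


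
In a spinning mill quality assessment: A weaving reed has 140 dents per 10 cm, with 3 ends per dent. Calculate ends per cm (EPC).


Formula: EPC = (dents per 10 cm * ends per dent) / 10
Step 1: Total ends per 10 cm = 140 * 3 = 420
Step 2: EPC = 420 / 10 = 42.0 ends/cm

42.0 ends/cm


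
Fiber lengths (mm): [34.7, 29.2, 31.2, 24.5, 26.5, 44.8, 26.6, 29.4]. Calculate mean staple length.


Formula: Mean = sum of lengths / count
Sum = 34.7 + 29.2 + 31.2 + 24.5 + 26.5 + 44.8 + 26.6 + 29.4
Sum = 246.9 mm
Mean = 246.9 / 8 = 30.86 mm

30.86 mm


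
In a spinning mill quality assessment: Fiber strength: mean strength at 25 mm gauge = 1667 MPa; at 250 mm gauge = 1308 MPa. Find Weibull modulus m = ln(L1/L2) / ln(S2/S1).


Formula: m = ln(L1/L2) / ln(S2/S1)
Step 1: ln(L1/L2) = ln(25/250) = -2.30259
Step 2: S2/S1 = 1308/1667 = 0.78464
Step 3: ln(S2/S1) = ln(0.78464) = -0.24253
Step 4: m = -2.30259 / -0.24253 = 9.49

9.49 (Weibull m)


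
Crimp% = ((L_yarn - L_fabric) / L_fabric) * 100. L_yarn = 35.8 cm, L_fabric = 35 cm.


Formula: Crimp% = ((L_yarn - L_fabric) / L_fabric) * 100
Step 1: Extension = 35.8 - 35 = 0.8 cm
Step 2: Crimp% = (0.8 / 35) * 100
Step 3: Crimp% = 0.022857 * 100 = 2.2857% ≈ 2.3%

2.3%


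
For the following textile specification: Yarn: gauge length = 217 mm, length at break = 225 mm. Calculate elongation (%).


Formula: Elongation (%) = ((L_break - L0) / L0) * 100
Step 1: Extension = 225 - 217 = 8 mm
Step 2: Elongation = (8 / 217) * 100
Step 3: Elongation = 0.036866 * 100 = 3.6866% ≈ 3.7%

3.7%


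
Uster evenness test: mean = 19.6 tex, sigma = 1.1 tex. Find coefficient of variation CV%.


Formula: CV% = (standard deviation / mean) * 100
Step 1: Ratio = 1.1 / 19.6 = 0.056122
Step 2: CV% = 0.056122 * 100 = 5.6122% ≈ 5.6%

5.6%


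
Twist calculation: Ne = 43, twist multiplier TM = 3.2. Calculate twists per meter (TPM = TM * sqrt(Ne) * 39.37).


Formula: TPM = TM * sqrt(Ne) * 39.37
Step 1: sqrt(Ne) = sqrt(43) = 6.5574
Step 2: TM * sqrt(Ne) = 3.2 * 6.5574 = 20.9837
Step 3: TPM = 20.9837 * 39.37 = 826 twists/m

826 twists/m


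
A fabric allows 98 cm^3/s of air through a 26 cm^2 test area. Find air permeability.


Formula: Air Permeability = Airflow / Test Area
AP = 98 cm^3/s / 26 cm^2
AP = 3.8 cm^3/s/cm^2

3.8 cm^3/s/cm^2


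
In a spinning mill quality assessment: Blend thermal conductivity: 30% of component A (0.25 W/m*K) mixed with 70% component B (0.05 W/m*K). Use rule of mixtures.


Formula: Blend property = (fraction_A * property_A) + (fraction_B * property_B)
Step 1: Contribution A = 30/100 * 0.25 W/m*K = 0.075 W/m*K
Step 2: Contribution B = 70/100 * 0.05 W/m*K = 0.035 W/m*K
Step 3: Blend thermal conductivity = 0.075 + 0.035 = 0.11 W/m*K

0.11 W/m*K


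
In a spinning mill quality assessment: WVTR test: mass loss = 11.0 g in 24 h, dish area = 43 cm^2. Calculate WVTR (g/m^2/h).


Formula: WVTR = mass_loss / (area * time)
Step 1: Convert area: 43 cm^2 = 0.0043 m^2
Step 2: WVTR = 11.0 g / (0.0043 m^2 * 24 h)
Step 3: WVTR = 11.0 / 0.1032 = 106.6 g/m^2/h

106.6 g/m^2/h


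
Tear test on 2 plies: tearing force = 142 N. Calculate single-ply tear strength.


Formula: Per-ply strength = Total force / Number of plies
Per-ply = 142 N / 2
Per-ply = 71 N

71 N


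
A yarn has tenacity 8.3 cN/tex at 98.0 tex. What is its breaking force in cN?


Formula: Breaking force = Tenacity * Linear density
F = 8.3 cN/tex * 98.0 tex
F = 813.40 cN

813.40 cN


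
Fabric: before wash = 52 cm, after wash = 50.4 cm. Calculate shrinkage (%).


Formula: Shrinkage% = ((L_before - L_after) / L_before) * 100
Step 1: Shrinkage = 52 - 50.4 = 1.6 cm
Step 2: Shrinkage% = (1.6 / 52) * 100
Step 3: Shrinkage% = 0.030769 * 100 = 3.0769% ≈ 3.1%

3.1%


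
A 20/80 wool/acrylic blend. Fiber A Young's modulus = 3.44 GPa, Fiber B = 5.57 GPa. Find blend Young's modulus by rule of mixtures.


Formula: Blend property = (fraction_A * property_A) + (fraction_B * property_B)
Step 1: Contribution A = 20/100 * 3.44 GPa = 0.688 GPa
Step 2: Contribution B = 80/100 * 5.57 GPa = 4.456 GPa
Step 3: Blend Young's modulus = 0.688 + 4.456 = 5.144 GPa

5.144 GPa


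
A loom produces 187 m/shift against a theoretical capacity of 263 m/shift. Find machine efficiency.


Formula: Efficiency% = (Actual output / Theoretical output) * 100
Efficiency% = (187 / 263) * 100
Efficiency% = 0.711027 * 100 = 71.1027% ≈ 71.1%

71.1%


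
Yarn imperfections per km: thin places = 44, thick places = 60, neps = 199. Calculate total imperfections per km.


Formula: Total = thin places + thick places + neps
Total = 44 + 60 + 199
Total = 303 imperfections/km

303 imperfections/km


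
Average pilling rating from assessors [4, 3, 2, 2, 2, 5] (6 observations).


Formula: Mean = sum / count
Sum = 4 + 3 + 2 + 2 + 2 + 5 = 18
Mean = 18 / 6 = 3.0

3.0


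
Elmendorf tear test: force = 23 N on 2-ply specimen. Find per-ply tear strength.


Formula: Per-ply strength = Total force / Number of plies
Per-ply = 23 N / 2
Per-ply = 11.5 N

11.5 N


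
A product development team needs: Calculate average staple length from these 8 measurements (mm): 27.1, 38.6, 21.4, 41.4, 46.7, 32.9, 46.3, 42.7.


Formula: Mean = sum of lengths / count
Sum = 27.1 + 38.6 + 21.4 + 41.4 + 46.7 + 32.9 + 46.3 + 42.7
Sum = 297.1 mm
Mean = 297.1 / 8 = 37.14 mm

37.14 mm


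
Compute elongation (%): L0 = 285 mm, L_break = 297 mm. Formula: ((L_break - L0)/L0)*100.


Formula: Elongation (%) = ((L_break - L0) / L0) * 100
Step 1: Extension = 297 - 285 = 12 mm
Step 2: Elongation = (12 / 285) * 100
Step 3: Elongation = 0.042105 * 100 = 4.2105% ≈ 4.2%

4.2%


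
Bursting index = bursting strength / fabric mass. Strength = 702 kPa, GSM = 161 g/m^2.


Formula: Bursting Index = Bursting Strength / Fabric GSM
BI = 702 kPa / 161 g/m^2
BI = 4.360 kPa/(g/m^2)

4.360 kPa/(g/m^2)


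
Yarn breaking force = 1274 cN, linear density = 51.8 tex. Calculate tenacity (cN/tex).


Formula: Tenacity = Breaking force / Linear density
Tenacity = 1274 cN / 51.8 tex
Tenacity = 24.59 cN/tex

24.59 cN/tex


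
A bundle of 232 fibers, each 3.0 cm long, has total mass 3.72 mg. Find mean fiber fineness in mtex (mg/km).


Formula: fineness (mtex) = mass (mg) / total length (km) = (mass_mg / total_length_m) * 1000
Step 1: Convert fiber length: 3.0 cm = 0.03 m
Step 2: Total fiber length = 232 * 0.03 = 6.96 m
Step 3: Linear density = 3.72 mg / 6.96 m = 0.5345 mg/m
Step 4: fineness = 0.5345 * 1000 = 534.5 mtex

534.5 mtex


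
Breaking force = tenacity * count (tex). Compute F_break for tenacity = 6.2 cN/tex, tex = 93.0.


Formula: Breaking force = Tenacity * Linear density
F = 6.2 cN/tex * 93.0 tex
F = 576.60 cN

576.60 cN


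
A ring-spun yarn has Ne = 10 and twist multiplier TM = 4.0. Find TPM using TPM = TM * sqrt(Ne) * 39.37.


Formula: TPM = TM * sqrt(Ne) * 39.37
Step 1: sqrt(Ne) = sqrt(10) = 3.1623
Step 2: TM * sqrt(Ne) = 4.0 * 3.1623 = 12.6492
Step 3: TPM = 12.6492 * 39.37 = 498 twists/m

498 twists/m


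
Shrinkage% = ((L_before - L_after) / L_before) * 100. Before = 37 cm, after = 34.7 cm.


Formula: Shrinkage% = ((L_before - L_after) / L_before) * 100
Step 1: Shrinkage = 37 - 34.7 = 2.3 cm
Step 2: Shrinkage% = (2.3 / 37) * 100
Step 3: Shrinkage% = 0.062162 * 100 = 6.2162% ≈ 6.2%

6.2%


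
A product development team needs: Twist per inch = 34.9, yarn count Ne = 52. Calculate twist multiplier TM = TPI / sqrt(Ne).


Formula: TM = TPI / sqrt(Ne)
Step 1: sqrt(Ne) = sqrt(52) = 7.2111
Step 2: TM = 34.9 / 7.2111 = 4.84

4.84 TM


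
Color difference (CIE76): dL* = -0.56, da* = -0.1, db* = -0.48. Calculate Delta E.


Formula: Delta E = sqrt(dL*^2 + da*^2 + db*^2)
Step 1: dL*^2 = (-0.56)^2 = 0.3136
Step 2: da*^2 = (-0.1)^2 = 0.01
Step 3: db*^2 = (-0.48)^2 = 0.2304
Step 4: Sum = 0.3136 + 0.01 + 0.2304 = 0.554
Step 5: Delta E = sqrt(0.554) = 0.74

0.74 Delta E


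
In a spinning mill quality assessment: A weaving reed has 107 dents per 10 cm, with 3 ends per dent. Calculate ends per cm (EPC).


Formula: EPC = (dents per 10 cm * ends per dent) / 10
Step 1: Total ends per 10 cm = 107 * 3 = 321
Step 2: EPC = 321 / 10 = 32.1 ends/cm

32.1 ends/cm


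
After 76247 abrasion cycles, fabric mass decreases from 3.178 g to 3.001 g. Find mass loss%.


Formula: Mass loss% = ((m_before - m_after) / m_before) * 100
Step 1: Mass loss = 3.178 - 3.001 = 0.177 g
Step 2: Ratio = 0.177 / 3.178 = 0.0556954
Step 3: Mass loss% = 0.0556954 * 100 = 5.56954% ≈ 5.57%

5.57%


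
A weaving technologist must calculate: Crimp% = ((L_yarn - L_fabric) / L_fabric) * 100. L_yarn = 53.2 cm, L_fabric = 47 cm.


Formula: Crimp% = ((L_yarn - L_fabric) / L_fabric) * 100
Step 1: Extension = 53.2 - 47 = 6.2 cm
Step 2: Crimp% = (6.2 / 47) * 100
Step 3: Crimp% = 0.131915 * 100 = 13.1915% ≈ 13.2%

13.2%


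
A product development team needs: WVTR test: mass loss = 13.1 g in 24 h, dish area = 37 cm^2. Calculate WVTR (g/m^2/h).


Formula: WVTR = mass_loss / (area * time)
Step 1: Convert area: 37 cm^2 = 0.0037 m^2
Step 2: WVTR = 13.1 g / (0.0037 m^2 * 24 h)
Step 3: WVTR = 13.1 / 0.0888 = 147.5 g/m^2/h

147.5 g/m^2/h


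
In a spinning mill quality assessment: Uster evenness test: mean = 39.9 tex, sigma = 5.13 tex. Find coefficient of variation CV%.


Formula: CV% = (standard deviation / mean) * 100
Step 1: Ratio = 5.13 / 39.9 = 0.128571
Step 2: CV% = 0.128571 * 100 = 12.8571% ≈ 12.9%

12.9%


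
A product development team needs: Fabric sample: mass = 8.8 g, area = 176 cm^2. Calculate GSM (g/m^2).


Formula: GSM = mass_g / area_m2
Step 1: Convert area: 176 cm^2 = 176 / 10000 = 0.0176 m^2
Step 2: GSM = 8.8 g / 0.0176 m^2 = 500.0 g/m^2

500.0 g/m^2


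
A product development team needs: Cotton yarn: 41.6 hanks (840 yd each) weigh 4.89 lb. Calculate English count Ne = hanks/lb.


Formula: Ne = hanks / mass_lb
Substituting: Ne = 41.6 / 4.89
Ne = 8.5

8.5 Ne


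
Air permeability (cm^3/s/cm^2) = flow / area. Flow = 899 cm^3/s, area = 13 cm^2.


Formula: Air Permeability = Airflow / Test Area
AP = 899 cm^3/s / 13 cm^2
AP = 69.2 cm^3/s/cm^2

69.2 cm^3/s/cm^2


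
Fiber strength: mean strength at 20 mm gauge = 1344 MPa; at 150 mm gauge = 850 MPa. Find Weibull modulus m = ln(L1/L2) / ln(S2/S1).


Formula: m = ln(L1/L2) / ln(S2/S1)
Step 1: ln(L1/L2) = ln(20/150) = -2.01490
Step 2: S2/S1 = 850/1344 = 0.63244
Step 3: ln(S2/S1) = ln(0.63244) = -0.45817
Step 4: m = -2.01490 / -0.45817 = 4.40

4.40 (Weibull m)


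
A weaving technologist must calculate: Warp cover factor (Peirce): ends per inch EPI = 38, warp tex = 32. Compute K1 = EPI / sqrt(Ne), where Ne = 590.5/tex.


Formula: K1 = EPI / sqrt(Ne), with Ne = 590.5 / tex_warp
Step 1: Ne = 590.5 / 32 = 18.453
Step 2: sqrt(Ne) = sqrt(18.453) = 4.2957
Step 3: K1 = 38 / 4.2957 = 8.8

8.8


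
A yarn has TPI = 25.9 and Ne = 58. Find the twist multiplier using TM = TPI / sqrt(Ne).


Formula: TM = TPI / sqrt(Ne)
Step 1: sqrt(Ne) = sqrt(58) = 7.6158
Step 2: TM = 25.9 / 7.6158 = 3.40

3.40 TM


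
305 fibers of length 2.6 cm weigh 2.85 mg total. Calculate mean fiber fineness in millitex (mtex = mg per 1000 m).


Formula: fineness (mtex) = mass (mg) / total length (km) = (mass_mg / total_length_m) * 1000
Step 1: Convert fiber length: 2.6 cm = 0.026 m
Step 2: Total fiber length = 305 * 0.026 = 7.93 m
Step 3: Linear density = 2.85 mg / 7.93 m = 0.3594 mg/m
Step 4: fineness = 0.3594 * 1000 = 359.4 mtex

359.4 mtex


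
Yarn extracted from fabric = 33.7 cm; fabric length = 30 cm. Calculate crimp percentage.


Formula: Crimp% = ((L_yarn - L_fabric) / L_fabric) * 100
Step 1: Extension = 33.7 - 30 = 3.7 cm
Step 2: Crimp% = (3.7 / 30) * 100
Step 3: Crimp% = 0.123333 * 100 = 12.3333% ≈ 12.3%

12.3%


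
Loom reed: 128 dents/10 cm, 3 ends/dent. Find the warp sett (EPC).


Formula: EPC = (dents per 10 cm * ends per dent) / 10
Step 1: Total ends per 10 cm = 128 * 3 = 384
Step 2: EPC = 384 / 10 = 38.4 ends/cm

38.4 ends/cm


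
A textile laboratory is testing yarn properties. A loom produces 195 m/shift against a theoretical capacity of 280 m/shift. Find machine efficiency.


Formula: Efficiency% = (Actual output / Theoretical output) * 100
Efficiency% = (195 / 280) * 100
Efficiency% = 0.696429 * 100 = 69.6429% ≈ 69.6%

69.6%


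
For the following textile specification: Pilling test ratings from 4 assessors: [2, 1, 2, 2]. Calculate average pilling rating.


Formula: Mean = sum / count
Sum = 2 + 1 + 2 + 2 = 7
Mean = 7 / 4 = 1.8

1.8


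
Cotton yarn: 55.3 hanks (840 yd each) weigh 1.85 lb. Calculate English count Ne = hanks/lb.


Formula: Ne = hanks / mass_lb
Substituting: Ne = 55.3 / 1.85
Ne = 29.9

29.9 Ne


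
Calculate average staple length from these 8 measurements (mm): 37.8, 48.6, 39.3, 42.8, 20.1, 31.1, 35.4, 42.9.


Formula: Mean = sum of lengths / count
Sum = 37.8 + 48.6 + 39.3 + 42.8 + 20.1 + 31.1 + 35.4 + 42.9
Sum = 298.0 mm
Mean = 298.0 / 8 = 37.25 mm

37.25 mm


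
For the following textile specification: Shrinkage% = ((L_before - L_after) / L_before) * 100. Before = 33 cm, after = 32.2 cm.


Formula: Shrinkage% = ((L_before - L_after) / L_before) * 100
Step 1: Shrinkage = 33 - 32.2 = 0.8 cm
Step 2: Shrinkage% = (0.8 / 33) * 100
Step 3: Shrinkage% = 0.024242 * 100 = 2.4242% ≈ 2.4%

2.4%


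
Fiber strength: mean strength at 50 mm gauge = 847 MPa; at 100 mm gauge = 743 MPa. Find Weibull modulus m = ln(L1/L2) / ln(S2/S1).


Formula: m = ln(L1/L2) / ln(S2/S1)
Step 1: ln(L1/L2) = ln(50/100) = -0.69315
Step 2: S2/S1 = 743/847 = 0.87721
Step 3: ln(S2/S1) = ln(0.87721) = -0.13101
Step 4: m = -0.69315 / -0.13101 = 5.29

5.29 (Weibull m)


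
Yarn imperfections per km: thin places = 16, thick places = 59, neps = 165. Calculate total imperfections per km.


Formula: Total = thin places + thick places + neps
Total = 16 + 59 + 165
Total = 240 imperfections/km

240 imperfections/km


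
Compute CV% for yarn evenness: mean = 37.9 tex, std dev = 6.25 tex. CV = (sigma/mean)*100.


Formula: CV% = (standard deviation / mean) * 100
Step 1: Ratio = 6.25 / 37.9 = 0.164908
Step 2: CV% = 0.164908 * 100 = 16.4908% ≈ 16.5%

16.5%


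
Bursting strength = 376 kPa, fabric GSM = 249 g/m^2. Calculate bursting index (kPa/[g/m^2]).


Formula: Bursting Index = Bursting Strength / Fabric GSM
BI = 376 kPa / 249 g/m^2
BI = 1.510 kPa/(g/m^2)

1.510 kPa/(g/m^2)


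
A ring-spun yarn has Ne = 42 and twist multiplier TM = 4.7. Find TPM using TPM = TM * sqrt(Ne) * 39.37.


Formula: TPM = TM * sqrt(Ne) * 39.37
Step 1: sqrt(Ne) = sqrt(42) = 6.4807
Step 2: TM * sqrt(Ne) = 4.7 * 6.4807 = 30.4593
Step 3: TPM = 30.4593 * 39.37 = 1199 twists/m

1199 twists/m


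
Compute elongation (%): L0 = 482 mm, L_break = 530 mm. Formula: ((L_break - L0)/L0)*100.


Formula: Elongation (%) = ((L_break - L0) / L0) * 100
Step 1: Extension = 530 - 482 = 48 mm
Step 2: Elongation = (48 / 482) * 100
Step 3: Elongation = 0.099585 * 100 = 9.9585% ≈ 10.0%

10.0%


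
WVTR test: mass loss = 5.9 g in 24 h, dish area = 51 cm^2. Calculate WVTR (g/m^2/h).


Formula: WVTR = mass_loss / (area * time)
Step 1: Convert area: 51 cm^2 = 0.0051 m^2
Step 2: WVTR = 5.9 g / (0.0051 m^2 * 24 h)
Step 3: WVTR = 5.9 / 0.1224 = 48.2 g/m^2/h

48.2 g/m^2/h


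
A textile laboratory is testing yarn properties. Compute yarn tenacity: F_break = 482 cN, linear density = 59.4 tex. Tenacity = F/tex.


Formula: Tenacity = Breaking force / Linear density
Tenacity = 482 cN / 59.4 tex
Tenacity = 8.11 cN/tex

8.11 cN/tex


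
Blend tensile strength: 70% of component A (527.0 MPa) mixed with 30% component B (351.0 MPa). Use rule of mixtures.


Formula: Blend property = (fraction_A * property_A) + (fraction_B * property_B)
Step 1: Contribution A = 70/100 * 527.0 MPa = 368.9 MPa
Step 2: Contribution B = 30/100 * 351.0 MPa = 105.3 MPa
Step 3: Blend tensile strength = 368.9 + 105.3 = 474.2 MPa

474.2 MPa


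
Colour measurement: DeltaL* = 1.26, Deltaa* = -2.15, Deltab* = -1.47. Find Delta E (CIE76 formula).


Formula: Delta E = sqrt(dL*^2 + da*^2 + db*^2)
Step 1: dL*^2 = 1.26^2 = 1.5876
Step 2: da*^2 = (-2.15)^2 = 4.6225
Step 3: db*^2 = (-1.47)^2 = 2.1609
Step 4: Sum = 1.5876 + 4.6225 + 2.1609 = 8.371
Step 5: Delta E = sqrt(8.371) = 2.89

2.89 Delta E


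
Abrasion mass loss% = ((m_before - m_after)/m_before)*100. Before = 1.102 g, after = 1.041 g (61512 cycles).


Formula: Mass loss% = ((m_before - m_after) / m_before) * 100
Step 1: Mass loss = 1.102 - 1.041 = 0.061 g
Step 2: Ratio = 0.061 / 1.102 = 0.0553539
Step 3: Mass loss% = 0.0553539 * 100 = 5.53539% ≈ 5.54%

5.54%


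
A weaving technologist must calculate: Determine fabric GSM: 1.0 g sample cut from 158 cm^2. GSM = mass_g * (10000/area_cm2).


Formula: GSM = mass_g / area_m2
Step 1: Convert area: 158 cm^2 = 158 / 10000 = 0.0158 m^2
Step 2: GSM = 1.0 g / 0.0158 m^2 = 63.3 g/m^2

63.3 g/m^2


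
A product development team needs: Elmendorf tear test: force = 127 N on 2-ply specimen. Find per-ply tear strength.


Formula: Per-ply strength = Total force / Number of plies
Per-ply = 127 N / 2
Per-ply = 63.5 N

63.5 N


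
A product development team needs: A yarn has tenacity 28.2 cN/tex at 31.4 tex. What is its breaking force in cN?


Formula: Breaking force = Tenacity * Linear density
F = 28.2 cN/tex * 31.4 tex
F = 885.48 cN

885.48 cN


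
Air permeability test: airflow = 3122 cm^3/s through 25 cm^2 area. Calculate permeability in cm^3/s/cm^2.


Formula: Air Permeability = Airflow / Test Area
AP = 3122 cm^3/s / 25 cm^2
AP = 124.9 cm^3/s/cm^2

124.9 cm^3/s/cm^2


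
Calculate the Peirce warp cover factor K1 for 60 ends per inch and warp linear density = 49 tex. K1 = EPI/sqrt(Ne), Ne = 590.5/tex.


Formula: K1 = EPI / sqrt(Ne), with Ne = 590.5 / tex_warp
Step 1: Ne = 590.5 / 49 = 12.051
Step 2: sqrt(Ne) = sqrt(12.051) = 3.4715
Step 3: K1 = 60 / 3.4715 = 17.3

17.3


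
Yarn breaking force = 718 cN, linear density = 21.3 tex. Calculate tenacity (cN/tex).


Formula: Tenacity = Breaking force / Linear density
Tenacity = 718 cN / 21.3 tex
Tenacity = 33.71 cN/tex

33.71 cN/tex


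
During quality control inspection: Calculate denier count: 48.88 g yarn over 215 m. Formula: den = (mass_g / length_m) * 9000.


Formula: den = (mass_g / length_m) * 9000
Substituting: den = (48.88 / 215) * 9000
Intermediate: 48.88 / 215 = 0.22734884 g/m
den = 0.22734884 * 9000 = 2046.1 denier

2046.1 denier


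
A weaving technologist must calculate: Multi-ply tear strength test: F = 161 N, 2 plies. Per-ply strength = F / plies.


Formula: Per-ply strength = Total force / Number of plies
Per-ply = 161 N / 2
Per-ply = 80.5 N

80.5 N


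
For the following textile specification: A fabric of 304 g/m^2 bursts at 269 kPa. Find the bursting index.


Formula: Bursting Index = Bursting Strength / Fabric GSM
BI = 269 kPa / 304 g/m^2
BI = 0.885 kPa/(g/m^2)

0.885 kPa/(g/m^2)


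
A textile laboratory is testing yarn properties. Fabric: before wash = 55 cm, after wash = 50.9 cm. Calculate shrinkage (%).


Formula: Shrinkage% = ((L_before - L_after) / L_before) * 100
Step 1: Shrinkage = 55 - 50.9 = 4.1 cm
Step 2: Shrinkage% = (4.1 / 55) * 100
Step 3: Shrinkage% = 0.074545 * 100 = 7.4545% ≈ 7.5%

7.5%


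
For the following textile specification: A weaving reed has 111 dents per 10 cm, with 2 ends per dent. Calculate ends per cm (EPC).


Formula: EPC = (dents per 10 cm * ends per dent) / 10
Step 1: Total ends per 10 cm = 111 * 2 = 222
Step 2: EPC = 222 / 10 = 22.2 ends/cm

22.2 ends/cm


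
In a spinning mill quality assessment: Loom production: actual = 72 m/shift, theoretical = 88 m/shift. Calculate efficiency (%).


Formula: Efficiency% = (Actual output / Theoretical output) * 100
Efficiency% = (72 / 88) * 100
Efficiency% = 0.818182 * 100 = 81.8182% ≈ 81.8%

81.8%


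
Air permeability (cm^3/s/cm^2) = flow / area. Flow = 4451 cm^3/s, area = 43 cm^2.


Formula: Air Permeability = Airflow / Test Area
AP = 4451 cm^3/s / 43 cm^2
AP = 103.5 cm^3/s/cm^2

103.5 cm^3/s/cm^2


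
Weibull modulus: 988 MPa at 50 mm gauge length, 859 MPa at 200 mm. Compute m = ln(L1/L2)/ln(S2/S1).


Formula: m = ln(L1/L2) / ln(S2/S1)
Step 1: ln(L1/L2) = ln(50/200) = -1.38629
Step 2: S2/S1 = 859/988 = 0.86943
Step 3: ln(S2/S1) = ln(0.86943) = -0.13992
Step 4: m = -1.38629 / -0.13992 = 9.91

9.91 (Weibull m)


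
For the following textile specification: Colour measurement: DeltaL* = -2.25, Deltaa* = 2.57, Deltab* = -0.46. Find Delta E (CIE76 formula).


Formula: Delta E = sqrt(dL*^2 + da*^2 + db*^2)
Step 1: dL*^2 = (-2.25)^2 = 5.0625
Step 2: da*^2 = 2.57^2 = 6.6049
Step 3: db*^2 = (-0.46)^2 = 0.2116
Step 4: Sum = 5.0625 + 6.6049 + 0.2116 = 11.879
Step 5: Delta E = sqrt(11.879) = 3.45

3.45 Delta E


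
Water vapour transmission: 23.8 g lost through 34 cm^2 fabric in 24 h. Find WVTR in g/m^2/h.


Formula: WVTR = mass_loss / (area * time)
Step 1: Convert area: 34 cm^2 = 0.0034 m^2
Step 2: WVTR = 23.8 g / (0.0034 m^2 * 24 h)
Step 3: WVTR = 23.8 / 0.0816 = 291.7 g/m^2/h

291.7 g/m^2/h


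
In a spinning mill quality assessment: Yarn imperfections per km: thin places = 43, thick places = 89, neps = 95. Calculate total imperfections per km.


Formula: Total = thin places + thick places + neps
Total = 43 + 89 + 95
Total = 227 imperfections/km

227 imperfections/km
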